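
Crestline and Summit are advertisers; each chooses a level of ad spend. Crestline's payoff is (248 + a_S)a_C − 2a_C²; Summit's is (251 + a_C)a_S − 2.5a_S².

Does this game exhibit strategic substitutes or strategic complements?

strategic complements

Expanding Crestline's payoff: 248a_C + a_Sa_C − 2a_C².
∂π/∂a_C = 248 + a_S − 4a_C = 0, so a_C = 62 + 0.25a_S.
The best-response slope da_C/da_S = 0.25 > 0: the reaction function is upward-sloping, so the choices are strategic complements.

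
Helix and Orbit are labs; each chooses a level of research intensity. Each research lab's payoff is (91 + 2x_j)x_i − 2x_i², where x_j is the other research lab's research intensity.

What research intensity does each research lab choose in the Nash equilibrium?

Helix's payoff is (91 + 2x_O)x_H − 2x_H².
∂π/∂x_H = 91 + 2x_O − 4x_H = 0, so x_H = 22.75 + 0.5x_O.
Setting x_H = x_O in the reaction function: x_H = 22.75 + 0.5x_H, so x_H = 22.75 / 0.5 = 45.5.

45.5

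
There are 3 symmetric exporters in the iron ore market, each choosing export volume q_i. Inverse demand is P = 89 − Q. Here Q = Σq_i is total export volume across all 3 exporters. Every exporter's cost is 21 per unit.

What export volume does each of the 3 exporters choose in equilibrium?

17

A representative exporter's profit is π_i = q_i(89 − Q) − 21q_i, with Q = q_i + Σ_{j≠i} q_j.
First-order condition: 68 − 2q_i − Σ_{j≠i} q_j = 0.
With identical exporters, set every q_j = q: then 68 − 2q − 2q = 0, i.e. q = 68/4 = 17.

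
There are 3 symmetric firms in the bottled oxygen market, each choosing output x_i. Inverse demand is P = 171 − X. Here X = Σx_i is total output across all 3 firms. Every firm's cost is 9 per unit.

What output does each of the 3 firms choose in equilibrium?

40.5

A representative firm's profit is π_i = x_i(171 − X) − 9x_i, with X = x_i + Σ_{j≠i} x_j.
First-order condition: 162 − 2x_i − Σ_{j≠i} x_j = 0.
In a symmetric equilibrium every firm chooses the same x, so Σ_{j≠i} x_j = 2x. The condition becomes 162 − 4x = 0, giving x = 162/4 = 40.5.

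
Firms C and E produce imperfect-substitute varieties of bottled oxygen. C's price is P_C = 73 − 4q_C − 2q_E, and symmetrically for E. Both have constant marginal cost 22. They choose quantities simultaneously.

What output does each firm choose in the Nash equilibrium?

5.1

Firm C's profit: π = q_C(73 − 4q_C − 2q_E) − 22q_C.
∂π/∂q_C = 51 − 8q_C − 2q_E = 0 ⇒ q_C = 6.375 − 0.25q_E.
Setting q_C = q_E in the reaction function: q_C = 6.375 − 0.25q_C, so q_C = 6.375 / 1.25 = 5.1.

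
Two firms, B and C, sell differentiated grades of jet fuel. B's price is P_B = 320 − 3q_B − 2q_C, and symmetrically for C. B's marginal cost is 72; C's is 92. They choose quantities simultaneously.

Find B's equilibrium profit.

3120.1875

Firm B's profit: π = q_B(320 − 3q_B − 2q_C) − 72q_B.
∂π/∂q_B = 248 − 6q_B − 2q_C = 0 ⇒ q_B = 124/3 − (1/3)q_C.
Similarly q_C = 38 − (1/3)q_B.
Solving the two reaction functions simultaneously: (1 − (−1/3)(−1/3))q_B = 124/3 − (1/3)·38, so (8/9)q_B = 86/3 and q_B = 32.25.
Then q_C = 38 − (1/3)·32.25 = 27.25.
P_B = 320 − 3·32.25 − 2·27.25 = 168.75.
Profit = (168.75 − 72)·32.25 = 3120.1875.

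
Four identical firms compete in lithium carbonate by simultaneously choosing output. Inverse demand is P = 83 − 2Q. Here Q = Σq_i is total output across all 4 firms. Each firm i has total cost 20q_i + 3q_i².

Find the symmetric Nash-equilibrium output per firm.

A representative firm's profit is π_i = q_i(83 − 2Q) − 20q_i − 3q_i², with Q = q_i + Σ_{j≠i} q_j.
First-order condition: 63 − 10q_i − 2Σ_{j≠i} q_j = 0.
Imposing symmetry (q_j = q for all j) turns Σ_{j≠i} q_j into 3q, so 63 = 16q and q = 3.9375.

3.9375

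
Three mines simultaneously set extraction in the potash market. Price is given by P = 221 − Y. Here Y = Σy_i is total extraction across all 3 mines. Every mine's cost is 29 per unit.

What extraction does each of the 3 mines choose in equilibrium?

A representative mine's profit is π_i = y_i(221 − Y) − 29y_i, with Y = y_i + Σ_{j≠i} y_j.
First-order condition: 192 − 2y_i − Σ_{j≠i} y_j = 0.
Imposing symmetry (y_j = y for all j) turns Σ_{j≠i} y_j into 2y, so 192 = 4y and y = 48.

48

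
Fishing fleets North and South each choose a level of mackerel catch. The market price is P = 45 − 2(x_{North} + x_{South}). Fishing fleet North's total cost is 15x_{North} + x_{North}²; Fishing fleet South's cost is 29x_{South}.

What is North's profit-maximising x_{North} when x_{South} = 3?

4

Fishing fleet North's profit: π = x_{North}(45 − 2(x_{North} + x_{South})) − 15x_{North} − x_{North}².
∂π/∂x_{North} = 30 − 6x_{North} − 2x_{South} = 0, so x_{North} = 5 − (1/3)x_{South}.
At x_{South} = 3: x_{North} = 5 − (1/3)·3 = 4.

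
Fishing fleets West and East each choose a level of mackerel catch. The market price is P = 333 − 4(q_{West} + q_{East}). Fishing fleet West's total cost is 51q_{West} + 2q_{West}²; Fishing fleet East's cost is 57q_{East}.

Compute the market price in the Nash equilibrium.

166.2

Fishing fleet West's profit: π = q_{West}(333 − 4(q_{West} + q_{East})) − 51q_{West} − 2q_{West}².
∂π/∂q_{West} = 282 − 12q_{West} − 4q_{East} = 0, so q_{West} = 23.5 − (1/3)q_{East}.
For East: ∂π/∂q_{East} = 276 − 8q_{East} − 4q_{West} = 0 ⇒ q_{East} = 34.5 − 0.5q_{West}.
Solving the two reaction functions simultaneously: (1 − (−1/3)(−0.5))q_{West} = 23.5 − (1/3)·34.5, so (5/6)q_{West} = 12 and q_{West} = 14.4.
Then q_{East} = 34.5 − 0.5·14.4 = 27.3.
Equilibrium price: P = 333 − 4·41.7 = 166.2.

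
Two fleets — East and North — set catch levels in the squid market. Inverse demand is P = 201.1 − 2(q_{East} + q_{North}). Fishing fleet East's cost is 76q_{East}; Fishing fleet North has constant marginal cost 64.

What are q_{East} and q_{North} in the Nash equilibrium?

Fishing fleet East's profit: π = q_{East}(201.1 − 2(q_{East} + q_{North})) − 76q_{East}.
∂π/∂q_{East} = 125.1 − 4q_{East} − 2q_{North} = 0, so q_{East} = 31.275 − 0.5q_{North}.
By the same steps for North: q_{North} = 34.275 − 0.5q_{East}.
Substituting the second reaction function into the first: q_{East} = 31.275 − 0.5(34.275 − 0.5q_{East}), which gives 0.75q_{East} = 14.1375 ⇒ q_{East} = 18.85.
Then q_{North} = 34.275 − 0.5·18.85 = 24.85.

18.85, 24.85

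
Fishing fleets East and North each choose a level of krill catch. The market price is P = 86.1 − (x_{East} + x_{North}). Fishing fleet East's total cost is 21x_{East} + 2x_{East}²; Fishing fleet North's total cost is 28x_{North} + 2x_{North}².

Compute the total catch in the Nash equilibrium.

17.6

Fishing fleet East's profit: π = x_{East}(86.1 − (x_{East} + x_{North})) − 21x_{East} − 2x_{East}².
∂π/∂x_{East} = 65.1 − 6x_{East} − x_{North} = 0, so x_{East} = 10.85 − (1/6)x_{North}.
By the same steps for North: x_{North} = 581/60 − (1/6)x_{East}.
Substituting the second reaction function into the first: x_{East} = 10.85 − (1/6)(581/60 − (1/6)x_{East}), which gives (35/36)x_{East} = 665/72 ⇒ x_{East} = 9.5.
Then x_{North} = 581/60 − (1/6)·9.5 = 8.1.
Total catch: 9.5 + 8.1 = 17.6.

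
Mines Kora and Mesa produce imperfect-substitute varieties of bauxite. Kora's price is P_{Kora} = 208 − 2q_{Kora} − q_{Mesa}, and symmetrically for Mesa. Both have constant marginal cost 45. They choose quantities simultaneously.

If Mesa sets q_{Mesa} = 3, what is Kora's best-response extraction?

Mine Kora's profit: π = q_{Kora}(208 − 2q_{Kora} − q_{Mesa}) − 45q_{Kora}.
∂π/∂q_{Kora} = 163 − 4q_{Kora} − q_{Mesa} = 0 ⇒ q_{Kora} = 40.75 − 0.25q_{Mesa}.
At q_{Mesa} = 3: q_{Kora} = 40.75 − 0.25·3 = 40.

40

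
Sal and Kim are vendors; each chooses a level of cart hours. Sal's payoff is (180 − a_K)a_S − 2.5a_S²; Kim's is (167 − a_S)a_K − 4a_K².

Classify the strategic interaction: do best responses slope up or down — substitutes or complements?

strategic substitutes

Expanding Sal's payoff: 180a_S − a_Ka_S − 2.5a_S².
∂π/∂a_S = 180 − a_K − 5a_S = 0, so a_S = 36 − 0.2a_K.
The best-response slope da_S/da_K = −0.2 < 0: the reaction function is downward-sloping, so the choices are strategic substitutes.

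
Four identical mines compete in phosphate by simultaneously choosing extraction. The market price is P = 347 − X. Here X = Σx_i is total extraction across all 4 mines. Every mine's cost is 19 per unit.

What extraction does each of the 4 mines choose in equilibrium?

A representative mine's profit is π_i = x_i(347 − X) − 19x_i, with X = x_i + Σ_{j≠i} x_j.
First-order condition: 328 − 2x_i − Σ_{j≠i} x_j = 0.
In a symmetric equilibrium every mine chooses the same x, so Σ_{j≠i} x_j = 3x. The condition becomes 328 − 5x = 0, giving x = 328/5 = 65.6.

65.6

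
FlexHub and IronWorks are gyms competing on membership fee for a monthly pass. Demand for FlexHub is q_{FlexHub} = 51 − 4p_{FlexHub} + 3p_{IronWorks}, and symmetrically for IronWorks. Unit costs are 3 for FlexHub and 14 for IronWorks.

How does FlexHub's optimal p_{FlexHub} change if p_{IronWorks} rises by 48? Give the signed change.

FlexHub's profit: π = (p_{FlexHub} − 3)(51 − 4p_{FlexHub} + 3p_{IronWorks}).
∂π/∂p_{FlexHub} = 63 − 8p_{FlexHub} + 3p_{IronWorks} = 0 ⇒ p_{FlexHub} = 7.875 + 0.375p_{IronWorks}.
The reaction-function slope is 0.375, so a 48-unit rise in p_{IronWorks} moves p_{FlexHub} by 0.375 × 48 = 18. FlexHub's best response rises — the actions are strategic complements.

18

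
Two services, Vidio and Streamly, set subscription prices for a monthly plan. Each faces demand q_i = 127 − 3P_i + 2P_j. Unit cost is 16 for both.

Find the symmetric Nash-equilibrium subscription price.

43.75

Vidio's profit: π = (P_{Vidio} − 16)(127 − 3P_{Vidio} + 2P_{Streamly}).
∂π/∂P_{Vidio} = 175 − 6P_{Vidio} + 2P_{Streamly} = 0 ⇒ P_{Vidio} = 175/6 + (1/3)P_{Streamly}.
Setting P_{Vidio} = P_{Streamly} in the reaction function: P_{Vidio} = 175/6 + (1/3)P_{Vidio}, so P_{Vidio} = (175/6) / (2/3) = 43.75.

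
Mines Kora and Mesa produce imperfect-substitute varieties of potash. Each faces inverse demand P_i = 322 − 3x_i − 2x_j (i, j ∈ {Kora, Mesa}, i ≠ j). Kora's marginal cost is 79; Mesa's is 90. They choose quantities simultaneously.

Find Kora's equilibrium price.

Mine Kora's profit: π = x_{Kora}(322 − 3x_{Kora} − 2x_{Mesa}) − 79x_{Kora}.
∂π/∂x_{Kora} = 243 − 6x_{Kora} − 2x_{Mesa} = 0 ⇒ x_{Kora} = 40.5 − (1/3)x_{Mesa}.
Similarly x_{Mesa} = 116/3 − (1/3)x_{Kora}.
Substituting the second reaction function into the first: x_{Kora} = 40.5 − (1/3)(116/3 − (1/3)x_{Kora}), which gives (8/9)x_{Kora} = 497/18 ⇒ x_{Kora} = 31.0625.
Then x_{Mesa} = 116/3 − (1/3)·31.0625 = 28.3125.
P_{Kora} = 322 − 3·31.0625 − 2·28.3125 = 172.1875.

172.1875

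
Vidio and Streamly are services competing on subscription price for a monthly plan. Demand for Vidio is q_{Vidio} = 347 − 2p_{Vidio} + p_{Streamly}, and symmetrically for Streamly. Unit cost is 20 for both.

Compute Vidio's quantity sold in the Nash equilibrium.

Vidio's profit: π = (p_{Vidio} − 20)(347 − 2p_{Vidio} + p_{Streamly}).
∂π/∂p_{Vidio} = 387 − 4p_{Vidio} + p_{Streamly} = 0 ⇒ p_{Vidio} = 96.75 + 0.25p_{Streamly}.
Setting p_{Vidio} = p_{Streamly} in the reaction function: p_{Vidio} = 96.75 + 0.25p_{Vidio}, so p_{Vidio} = 96.75 / 0.75 = 129.
q_{Vidio} = 347 − 2·129 + 129 = 218.

218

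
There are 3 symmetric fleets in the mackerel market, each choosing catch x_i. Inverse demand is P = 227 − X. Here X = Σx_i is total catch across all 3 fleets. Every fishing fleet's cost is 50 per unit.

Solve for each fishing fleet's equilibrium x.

44.25

A representative fishing fleet's profit is π_i = x_i(227 − X) − 50x_i, with X = x_i + Σ_{j≠i} x_j.
First-order condition: 177 − 2x_i − Σ_{j≠i} x_j = 0.
In a symmetric equilibrium every fishing fleet chooses the same x, so Σ_{j≠i} x_j = 2x. The condition becomes 177 − 4x = 0, giving x = 177/4 = 44.25.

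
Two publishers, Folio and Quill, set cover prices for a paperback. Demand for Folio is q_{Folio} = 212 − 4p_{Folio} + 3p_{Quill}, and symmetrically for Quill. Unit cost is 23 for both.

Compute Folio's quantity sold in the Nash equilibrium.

Folio's profit: π = (p_{Folio} − 23)(212 − 4p_{Folio} + 3p_{Quill}).
∂π/∂p_{Folio} = 304 − 8p_{Folio} + 3p_{Quill} = 0 ⇒ p_{Folio} = 38 + 0.375p_{Quill}.
The game is symmetric, so in equilibrium p_{Quill} = p_{Folio}: the reaction function gives 0.625p_{Folio} = 38, hence p_{Folio} = 60.8.
q_{Folio} = 212 − 4·60.8 + 3·60.8 = 151.2.

151.2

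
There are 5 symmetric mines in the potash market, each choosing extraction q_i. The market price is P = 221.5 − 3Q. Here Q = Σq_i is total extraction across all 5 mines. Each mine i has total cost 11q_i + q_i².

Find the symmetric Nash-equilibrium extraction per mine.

A representative mine's profit is π_i = q_i(221.5 − 3Q) − 11q_i − q_i², with Q = q_i + Σ_{j≠i} q_j.
First-order condition: 210.5 − 8q_i − 3Σ_{j≠i} q_j = 0.
With identical mines, set every q_j = q: then 210.5 − 8q − 12q = 0, i.e. q = 210.5/20 = 10.525.

10.525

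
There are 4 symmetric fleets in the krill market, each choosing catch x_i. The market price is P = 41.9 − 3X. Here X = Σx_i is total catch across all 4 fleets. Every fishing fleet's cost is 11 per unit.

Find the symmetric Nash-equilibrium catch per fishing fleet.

2.06

A representative fishing fleet's profit is π_i = x_i(41.9 − 3X) − 11x_i, with X = x_i + Σ_{j≠i} x_j.
First-order condition: 30.9 − 6x_i − 3Σ_{j≠i} x_j = 0.
Imposing symmetry (x_j = x for all j) turns Σ_{j≠i} x_j into 3x, so 30.9 = 15x and x = 2.06.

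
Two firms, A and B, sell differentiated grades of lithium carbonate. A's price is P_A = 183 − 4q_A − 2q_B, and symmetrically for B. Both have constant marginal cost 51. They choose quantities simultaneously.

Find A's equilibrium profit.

696.96

Firm A's profit: π = q_A(183 − 4q_A − 2q_B) − 51q_A.
∂π/∂q_A = 132 − 8q_A − 2q_B = 0 ⇒ q_A = 16.5 − 0.25q_B.
The game is symmetric, so in equilibrium q_B = q_A: the reaction function gives 1.25q_A = 16.5, hence q_A = 13.2.
P_A = 183 − 4·13.2 − 2·13.2 = 103.8.
Profit = (103.8 − 51)·13.2 = 696.96.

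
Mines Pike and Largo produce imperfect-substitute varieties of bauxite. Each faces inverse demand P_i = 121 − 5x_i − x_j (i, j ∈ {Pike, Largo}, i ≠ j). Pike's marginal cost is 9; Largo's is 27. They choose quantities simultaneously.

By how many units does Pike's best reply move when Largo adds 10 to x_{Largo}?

-1

Mine Pike's profit: π = x_{Pike}(121 − 5x_{Pike} − x_{Largo}) − 9x_{Pike}.
∂π/∂x_{Pike} = 112 − 10x_{Pike} − x_{Largo} = 0 ⇒ x_{Pike} = 11.2 − 0.1x_{Largo}.
The reaction-function slope is −0.1, so a 10-unit rise in x_{Largo} moves x_{Pike} by −0.1 × 10 = −1. Pike's best response falls — the actions are strategic substitutes.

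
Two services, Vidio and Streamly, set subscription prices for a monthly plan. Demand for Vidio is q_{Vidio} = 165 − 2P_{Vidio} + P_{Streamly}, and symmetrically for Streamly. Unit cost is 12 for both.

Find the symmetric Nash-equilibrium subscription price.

Vidio's profit: π = (P_{Vidio} − 12)(165 − 2P_{Vidio} + P_{Streamly}).
∂π/∂P_{Vidio} = 189 − 4P_{Vidio} + P_{Streamly} = 0 ⇒ P_{Vidio} = 47.25 + 0.25P_{Streamly}.
By symmetry P_{Streamly} = P_{Vidio}; substituting into the reaction function, 0.75P_{Vidio} = 47.25 and P_{Vidio} = 63.

63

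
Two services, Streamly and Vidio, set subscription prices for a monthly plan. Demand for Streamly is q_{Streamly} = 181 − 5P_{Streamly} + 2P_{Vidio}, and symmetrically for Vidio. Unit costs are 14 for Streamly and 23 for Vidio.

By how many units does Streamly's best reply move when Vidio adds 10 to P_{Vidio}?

Streamly's profit: π = (P_{Streamly} − 14)(181 − 5P_{Streamly} + 2P_{Vidio}).
∂π/∂P_{Streamly} = 251 − 10P_{Streamly} + 2P_{Vidio} = 0 ⇒ P_{Streamly} = 25.1 + 0.2P_{Vidio}.
The reaction-function slope is 0.2, so a 10-unit rise in P_{Vidio} moves P_{Streamly} by 0.2 × 10 = 2. Streamly's best response rises — the actions are strategic complements.

2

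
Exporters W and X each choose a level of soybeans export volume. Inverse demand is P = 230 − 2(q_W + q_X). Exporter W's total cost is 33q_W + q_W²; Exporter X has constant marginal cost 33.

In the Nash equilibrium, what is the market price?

111.8

Exporter W's profit: π = q_W(230 − 2(q_W + q_X)) − 33q_W − q_W².
∂π/∂q_W = 197 − 6q_W − 2q_X = 0, so q_W = 197/6 − (1/3)q_X.
For X: ∂π/∂q_X = 197 − 4q_X − 2q_W = 0 ⇒ q_X = 49.25 − 0.5q_W.
Plugging q_X into W's best response: q_W = 197/6 − (1/3)(49.25 − 0.5q_W) ⇒ (5/6)q_W = 197/12, so q_W = 19.7.
Then q_X = 49.25 − 0.5·19.7 = 39.4.
Equilibrium price: P = 230 − 2·59.1 = 111.8.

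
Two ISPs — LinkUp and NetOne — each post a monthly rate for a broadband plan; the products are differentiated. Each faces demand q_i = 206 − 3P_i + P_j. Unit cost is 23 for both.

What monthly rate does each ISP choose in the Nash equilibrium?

55

LinkUp's profit: π = (P_{LinkUp} − 23)(206 − 3P_{LinkUp} + P_{NetOne}).
∂π/∂P_{LinkUp} = 275 − 6P_{LinkUp} + P_{NetOne} = 0 ⇒ P_{LinkUp} = 275/6 + (1/6)P_{NetOne}.
By symmetry P_{NetOne} = P_{LinkUp}; substituting into the reaction function, (5/6)P_{LinkUp} = 275/6 and P_{LinkUp} = 55.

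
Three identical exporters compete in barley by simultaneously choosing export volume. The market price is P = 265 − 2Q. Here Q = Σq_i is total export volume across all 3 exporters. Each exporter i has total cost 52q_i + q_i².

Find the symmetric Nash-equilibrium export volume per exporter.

21.3

A representative exporter's profit is π_i = q_i(265 − 2Q) − 52q_i − q_i², with Q = q_i + Σ_{j≠i} q_j.
First-order condition: 213 − 6q_i − 2Σ_{j≠i} q_j = 0.
Imposing symmetry (q_j = q for all j) turns Σ_{j≠i} q_j into 2q, so 213 = 10q and q = 21.3.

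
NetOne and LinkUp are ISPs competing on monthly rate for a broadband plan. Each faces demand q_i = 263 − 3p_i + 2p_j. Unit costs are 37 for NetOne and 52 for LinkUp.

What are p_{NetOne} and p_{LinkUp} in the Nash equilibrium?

96.3125, 101.9375

NetOne's profit: π = (p_{NetOne} − 37)(263 − 3p_{NetOne} + 2p_{LinkUp}).
∂π/∂p_{NetOne} = 374 − 6p_{NetOne} + 2p_{LinkUp} = 0 ⇒ p_{NetOne} = 187/3 + (1/3)p_{LinkUp}.
Similarly p_{LinkUp} = 419/6 + (1/3)p_{NetOne}.
Plugging p_{LinkUp} into NetOne's best response: p_{NetOne} = 187/3 + (1/3)(419/6 + (1/3)p_{NetOne}) ⇒ (8/9)p_{NetOne} = 1541/18, so p_{NetOne} = 96.3125.
Then p_{LinkUp} = 419/6 + (1/3)·96.3125 = 101.9375.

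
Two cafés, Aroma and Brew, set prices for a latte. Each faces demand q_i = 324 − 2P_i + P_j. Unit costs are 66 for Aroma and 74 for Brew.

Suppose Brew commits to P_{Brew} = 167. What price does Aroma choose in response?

Aroma's profit: π = (P_{Aroma} − 66)(324 − 2P_{Aroma} + P_{Brew}).
∂π/∂P_{Aroma} = 456 − 4P_{Aroma} + P_{Brew} = 0 ⇒ P_{Aroma} = 114 + 0.25P_{Brew}.
At P_{Brew} = 167: P_{Aroma} = 114 + 0.25·167 = 155.75.

155.75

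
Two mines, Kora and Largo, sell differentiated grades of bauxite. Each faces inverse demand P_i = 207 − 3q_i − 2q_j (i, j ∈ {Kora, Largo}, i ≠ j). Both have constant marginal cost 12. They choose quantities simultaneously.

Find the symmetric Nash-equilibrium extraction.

24.375

Mine Kora's profit: π = q_{Kora}(207 − 3q_{Kora} − 2q_{Largo}) − 12q_{Kora}.
∂π/∂q_{Kora} = 195 − 6q_{Kora} − 2q_{Largo} = 0 ⇒ q_{Kora} = 32.5 − (1/3)q_{Largo}.
By symmetry q_{Largo} = q_{Kora}; substituting into the reaction function, (4/3)q_{Kora} = 32.5 and q_{Kora} = 24.375.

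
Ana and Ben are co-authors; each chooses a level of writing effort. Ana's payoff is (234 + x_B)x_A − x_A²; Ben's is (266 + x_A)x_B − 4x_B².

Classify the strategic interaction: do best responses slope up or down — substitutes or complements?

Expanding Ana's payoff: 234x_A + x_Bx_A − x_A².
∂π/∂x_A = 234 + x_B − 2x_A = 0, so x_A = 117 + 0.5x_B.
The best-response slope dx_A/dx_B = 0.5 > 0: the reaction function is upward-sloping, so the choices are strategic complements.

strategic complements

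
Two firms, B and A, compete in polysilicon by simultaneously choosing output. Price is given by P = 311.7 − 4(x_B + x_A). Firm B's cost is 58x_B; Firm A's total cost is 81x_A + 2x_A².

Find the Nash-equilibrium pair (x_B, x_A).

26.52, 10.385

Firm B's profit: π = x_B(311.7 − 4(x_B + x_A)) − 58x_B.
∂π/∂x_B = 253.7 − 8x_B − 4x_A = 0, so x_B = 31.7125 − 0.5x_A.
For A: ∂π/∂x_A = 230.7 − 12x_A − 4x_B = 0 ⇒ x_A = 19.225 − (1/3)x_B.
Substituting the second reaction function into the first: x_B = 31.7125 − 0.5(19.225 − (1/3)x_B), which gives (5/6)x_B = 22.1 ⇒ x_B = 26.52.
Then x_A = 19.225 − (1/3)·26.52 = 10.385.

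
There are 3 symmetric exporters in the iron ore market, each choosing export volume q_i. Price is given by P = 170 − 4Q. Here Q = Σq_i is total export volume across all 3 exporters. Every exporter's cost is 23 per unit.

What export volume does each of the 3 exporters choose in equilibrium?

9.1875

A representative exporter's profit is π_i = q_i(170 − 4Q) − 23q_i, with Q = q_i + Σ_{j≠i} q_j.
First-order condition: 147 − 8q_i − 4Σ_{j≠i} q_j = 0.
With identical exporters, set every q_j = q: then 147 − 8q − 8q = 0, i.e. q = 147/16 = 9.1875.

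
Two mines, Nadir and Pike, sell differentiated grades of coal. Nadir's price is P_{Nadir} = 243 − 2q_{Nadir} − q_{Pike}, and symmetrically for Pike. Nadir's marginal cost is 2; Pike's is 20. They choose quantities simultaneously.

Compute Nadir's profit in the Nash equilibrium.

Mine Nadir's profit: π = q_{Nadir}(243 − 2q_{Nadir} − q_{Pike}) − 2q_{Nadir}.
∂π/∂q_{Nadir} = 241 − 4q_{Nadir} − q_{Pike} = 0 ⇒ q_{Nadir} = 60.25 − 0.25q_{Pike}.
Similarly q_{Pike} = 55.75 − 0.25q_{Nadir}.
Substituting the second reaction function into the first: q_{Nadir} = 60.25 − 0.25(55.75 − 0.25q_{Nadir}), which gives 0.9375q_{Nadir} = 46.3125 ⇒ q_{Nadir} = 49.4.
Then q_{Pike} = 55.75 − 0.25·49.4 = 43.4.
P_{Nadir} = 243 − 2·49.4 − 43.4 = 100.8.
Profit = (100.8 − 2)·49.4 = 4880.72.

4880.72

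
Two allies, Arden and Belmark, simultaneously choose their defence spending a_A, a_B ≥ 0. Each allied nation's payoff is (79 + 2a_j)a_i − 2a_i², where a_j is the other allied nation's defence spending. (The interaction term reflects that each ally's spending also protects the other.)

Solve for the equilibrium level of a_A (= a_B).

39.5

Arden's payoff is (79 + 2a_B)a_A − 2a_A².
∂π/∂a_A = 79 + 2a_B − 4a_A = 0, so a_A = 19.75 + 0.5a_B.
The game is symmetric, so in equilibrium a_B = a_A: the reaction function gives 0.5a_A = 19.75, hence a_A = 39.5.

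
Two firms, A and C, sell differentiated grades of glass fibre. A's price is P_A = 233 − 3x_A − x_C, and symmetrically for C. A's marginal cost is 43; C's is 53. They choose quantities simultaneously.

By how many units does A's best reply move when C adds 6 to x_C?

-1

Firm A's profit: π = x_A(233 − 3x_A − x_C) − 43x_A.
∂π/∂x_A = 190 − 6x_A − x_C = 0 ⇒ x_A = 95/3 − (1/6)x_C.
The reaction-function slope is −1/6, so a 6-unit rise in x_C moves x_A by −1/6 × 6 = −1. A's best response falls — the actions are strategic substitutes.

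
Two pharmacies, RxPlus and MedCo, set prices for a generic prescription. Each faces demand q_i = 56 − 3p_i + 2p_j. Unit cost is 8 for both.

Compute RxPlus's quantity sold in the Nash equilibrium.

RxPlus's profit: π = (p_{RxPlus} − 8)(56 − 3p_{RxPlus} + 2p_{MedCo}).
∂π/∂p_{RxPlus} = 80 − 6p_{RxPlus} + 2p_{MedCo} = 0 ⇒ p_{RxPlus} = 40/3 + (1/3)p_{MedCo}.
By symmetry p_{MedCo} = p_{RxPlus}; substituting into the reaction function, (2/3)p_{RxPlus} = 40/3 and p_{RxPlus} = 20.
q_{RxPlus} = 56 − 3·20 + 2·20 = 36.

36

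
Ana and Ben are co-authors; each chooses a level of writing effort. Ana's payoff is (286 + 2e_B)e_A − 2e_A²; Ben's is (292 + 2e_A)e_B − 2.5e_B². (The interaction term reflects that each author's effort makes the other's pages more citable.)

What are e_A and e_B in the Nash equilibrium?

125.875, 108.75

Expanding Ana's payoff: 286e_A + 2e_Be_A − 2e_A².
∂π/∂e_A = 286 + 2e_B − 4e_A = 0, so e_A = 71.5 + 0.5e_B.
Likewise for Ben: e_B = 58.4 + 0.4e_A.
Solving the two reaction functions simultaneously: (1 − (0.5)(0.4))e_A = 71.5 + 0.5·58.4, so 0.8e_A = 100.7 and e_A = 125.875.
Then e_B = 58.4 + 0.4·125.875 = 108.75.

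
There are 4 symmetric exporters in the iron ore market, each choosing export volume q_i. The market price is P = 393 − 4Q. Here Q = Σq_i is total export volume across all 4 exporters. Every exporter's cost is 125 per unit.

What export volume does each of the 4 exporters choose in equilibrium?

A representative exporter's profit is π_i = q_i(393 − 4Q) − 125q_i, with Q = q_i + Σ_{j≠i} q_j.
First-order condition: 268 − 8q_i − 4Σ_{j≠i} q_j = 0.
In a symmetric equilibrium every exporter chooses the same q, so Σ_{j≠i} q_j = 3q. The condition becomes 268 − 20q = 0, giving q = 268/20 = 13.4.

13.4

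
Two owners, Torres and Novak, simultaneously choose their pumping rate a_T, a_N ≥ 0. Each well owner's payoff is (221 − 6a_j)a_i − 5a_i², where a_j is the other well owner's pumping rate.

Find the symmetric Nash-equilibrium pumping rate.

13.8125

Torres's payoff is (221 − 6a_N)a_T − 5a_T².
∂π/∂a_T = 221 − 6a_N − 10a_T = 0, so a_T = 22.1 − 0.6a_N.
The game is symmetric, so in equilibrium a_N = a_T: the reaction function gives 1.6a_T = 22.1, hence a_T = 13.8125.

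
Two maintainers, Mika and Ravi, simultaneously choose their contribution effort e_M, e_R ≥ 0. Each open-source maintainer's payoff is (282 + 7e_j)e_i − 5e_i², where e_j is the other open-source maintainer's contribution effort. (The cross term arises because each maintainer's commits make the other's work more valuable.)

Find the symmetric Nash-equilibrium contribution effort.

94

Mika's payoff is (282 + 7e_R)e_M − 5e_M².
∂π/∂e_M = 282 + 7e_R − 10e_M = 0, so e_M = 28.2 + 0.7e_R.
The game is symmetric, so in equilibrium e_R = e_M: the reaction function gives 0.3e_M = 28.2, hence e_M = 94.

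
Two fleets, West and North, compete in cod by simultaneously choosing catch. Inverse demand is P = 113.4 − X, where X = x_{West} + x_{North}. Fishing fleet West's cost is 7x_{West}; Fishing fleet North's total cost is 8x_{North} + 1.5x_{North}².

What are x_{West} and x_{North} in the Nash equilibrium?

47.4, 11.6

Fishing fleet West's profit: π = x_{West}(113.4 − (x_{West} + x_{North})) − 7x_{West}.
∂π/∂x_{West} = 106.4 − 2x_{West} − x_{North} = 0, so x_{West} = 53.2 − 0.5x_{North}.
For North: ∂π/∂x_{North} = 105.4 − 5x_{North} − x_{West} = 0 ⇒ x_{North} = 21.08 − 0.2x_{West}.
Plugging x_{North} into West's best response: x_{West} = 53.2 − 0.5(21.08 − 0.2x_{West}) ⇒ 0.9x_{West} = 42.66, so x_{West} = 47.4.
Then x_{North} = 21.08 − 0.2·47.4 = 11.6.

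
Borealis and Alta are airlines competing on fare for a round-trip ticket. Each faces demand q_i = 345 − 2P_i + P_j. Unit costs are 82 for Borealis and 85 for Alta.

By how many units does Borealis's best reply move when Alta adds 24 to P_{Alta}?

6

Borealis's profit: π = (P_{Borealis} − 82)(345 − 2P_{Borealis} + P_{Alta}).
∂π/∂P_{Borealis} = 509 − 4P_{Borealis} + P_{Alta} = 0 ⇒ P_{Borealis} = 127.25 + 0.25P_{Alta}.
The reaction-function slope is 0.25, so a 24-unit rise in P_{Alta} moves P_{Borealis} by 0.25 × 24 = 6. Borealis's best response rises — the actions are strategic complements.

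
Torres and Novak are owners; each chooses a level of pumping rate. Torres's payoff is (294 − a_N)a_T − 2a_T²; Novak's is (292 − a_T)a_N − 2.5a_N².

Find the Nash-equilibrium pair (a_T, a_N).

62, 46

Expanding Torres's payoff: 294a_T − a_Na_T − 2a_T².
∂π/∂a_T = 294 − a_N − 4a_T = 0, so a_T = 73.5 − 0.25a_N.
Likewise for Novak: a_N = 58.4 − 0.2a_T.
Plugging a_N into Torres's best response: a_T = 73.5 − 0.25(58.4 − 0.2a_T) ⇒ 0.95a_T = 58.9, so a_T = 62.
Then a_N = 58.4 − 0.2·62 = 46.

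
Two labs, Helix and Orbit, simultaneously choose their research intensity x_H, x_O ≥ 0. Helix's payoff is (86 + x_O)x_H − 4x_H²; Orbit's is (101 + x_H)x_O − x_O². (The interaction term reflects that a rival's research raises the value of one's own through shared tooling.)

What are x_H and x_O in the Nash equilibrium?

Expanding Helix's payoff: 86x_H + x_Ox_H − 4x_H².
∂π/∂x_H = 86 + x_O − 8x_H = 0, so x_H = 10.75 + 0.125x_O.
Likewise for Orbit: x_O = 50.5 + 0.5x_H.
Substituting the second reaction function into the first: x_H = 10.75 + 0.125(50.5 + 0.5x_H), which gives 0.9375x_H = 17.0625 ⇒ x_H = 18.2.
Then x_O = 50.5 + 0.5·18.2 = 59.6.

18.2, 59.6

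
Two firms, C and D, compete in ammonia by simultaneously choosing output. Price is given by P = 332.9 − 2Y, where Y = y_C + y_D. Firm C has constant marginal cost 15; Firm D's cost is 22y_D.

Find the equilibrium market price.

123.3

Firm C's profit: π = y_C(332.9 − 2(y_C + y_D)) − 15y_C.
∂π/∂y_C = 317.9 − 4y_C − 2y_D = 0, so y_C = 79.475 − 0.5y_D.
By the same steps for D: y_D = 77.725 − 0.5y_C.
Substituting the second reaction function into the first: y_C = 79.475 − 0.5(77.725 − 0.5y_C), which gives 0.75y_C = 40.6125 ⇒ y_C = 54.15.
Then y_D = 77.725 − 0.5·54.15 = 50.65.
Equilibrium price: P = 332.9 − 2·104.8 = 123.3.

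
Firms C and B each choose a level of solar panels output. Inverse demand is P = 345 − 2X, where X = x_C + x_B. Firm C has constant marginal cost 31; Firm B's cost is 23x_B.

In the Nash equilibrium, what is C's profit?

Firm C's profit: π = x_C(345 − 2(x_C + x_B)) − 31x_C.
∂π/∂x_C = 314 − 4x_C − 2x_B = 0, so x_C = 78.5 − 0.5x_B.
By the same steps for B: x_B = 80.5 − 0.5x_C.
Substituting the second reaction function into the first: x_C = 78.5 − 0.5(80.5 − 0.5x_C), which gives 0.75x_C = 38.25 ⇒ x_C = 51.
Then x_B = 80.5 − 0.5·51 = 55.
Price P = 345 − 2·106 = 133.
C's profit: (133 − 31)·51 = 5202.

5202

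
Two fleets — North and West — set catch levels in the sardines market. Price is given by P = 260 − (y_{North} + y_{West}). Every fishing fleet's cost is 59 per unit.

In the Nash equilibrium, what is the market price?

126

Fishing fleet North's profit: π = y_{North}(260 − (y_{North} + y_{West})) − 59y_{North}.
∂π/∂y_{North} = 201 − 2y_{North} − y_{West} = 0, so y_{North} = 100.5 − 0.5y_{West}.
Setting y_{North} = y_{West} in the reaction function: y_{North} = 100.5 − 0.5y_{North}, so y_{North} = 100.5 / 1.5 = 67.
Equilibrium price: P = 260 − 134 = 126.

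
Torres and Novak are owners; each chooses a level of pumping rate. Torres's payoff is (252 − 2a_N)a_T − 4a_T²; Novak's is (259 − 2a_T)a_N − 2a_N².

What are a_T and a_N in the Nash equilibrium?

Expanding Torres's payoff: 252a_T − 2a_Na_T − 4a_T².
∂π/∂a_T = 252 − 2a_N − 8a_T = 0, so a_T = 31.5 − 0.25a_N.
Likewise for Novak: a_N = 64.75 − 0.5a_T.
Substituting the second reaction function into the first: a_T = 31.5 − 0.25(64.75 − 0.5a_T), which gives 0.875a_T = 15.3125 ⇒ a_T = 17.5.
Then a_N = 64.75 − 0.5·17.5 = 56.

17.5, 56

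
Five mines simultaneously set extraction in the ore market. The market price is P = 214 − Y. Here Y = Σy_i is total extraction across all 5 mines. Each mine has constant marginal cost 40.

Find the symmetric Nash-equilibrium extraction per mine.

A representative mine's profit is π_i = y_i(214 − Y) − 40y_i, with Y = y_i + Σ_{j≠i} y_j.
First-order condition: 174 − 2y_i − Σ_{j≠i} y_j = 0.
Imposing symmetry (y_j = y for all j) turns Σ_{j≠i} y_j into 4y, so 174 = 6y and y = 29.

29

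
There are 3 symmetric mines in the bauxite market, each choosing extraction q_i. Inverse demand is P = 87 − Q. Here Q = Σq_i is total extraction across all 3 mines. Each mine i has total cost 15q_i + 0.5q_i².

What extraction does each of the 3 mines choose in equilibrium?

A representative mine's profit is π_i = q_i(87 − Q) − 15q_i − 0.5q_i², with Q = q_i + Σ_{j≠i} q_j.
First-order condition: 72 − 3q_i − Σ_{j≠i} q_j = 0.
In a symmetric equilibrium every mine chooses the same q, so Σ_{j≠i} q_j = 2q. The condition becomes 72 − 5q = 0, giving q = 72/5 = 14.4.

14.4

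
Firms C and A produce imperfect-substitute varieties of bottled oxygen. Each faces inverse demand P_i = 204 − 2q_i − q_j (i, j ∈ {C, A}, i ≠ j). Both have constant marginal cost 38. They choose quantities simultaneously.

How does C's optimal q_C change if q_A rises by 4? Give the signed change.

-1

Firm C's profit: π = q_C(204 − 2q_C − q_A) − 38q_C.
∂π/∂q_C = 166 − 4q_C − q_A = 0 ⇒ q_C = 41.5 − 0.25q_A.
The reaction-function slope is −0.25, so a 4-unit rise in q_A moves q_C by −0.25 × 4 = −1. C's best response falls — the actions are strategic substitutes.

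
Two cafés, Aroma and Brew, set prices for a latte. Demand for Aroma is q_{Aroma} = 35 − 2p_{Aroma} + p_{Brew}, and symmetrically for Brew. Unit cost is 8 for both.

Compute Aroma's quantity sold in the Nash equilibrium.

18

Aroma's profit: π = (p_{Aroma} − 8)(35 − 2p_{Aroma} + p_{Brew}).
∂π/∂p_{Aroma} = 51 − 4p_{Aroma} + p_{Brew} = 0 ⇒ p_{Aroma} = 12.75 + 0.25p_{Brew}.
Setting p_{Aroma} = p_{Brew} in the reaction function: p_{Aroma} = 12.75 + 0.25p_{Aroma}, so p_{Aroma} = 12.75 / 0.75 = 17.
q_{Aroma} = 35 − 2·17 + 17 = 18.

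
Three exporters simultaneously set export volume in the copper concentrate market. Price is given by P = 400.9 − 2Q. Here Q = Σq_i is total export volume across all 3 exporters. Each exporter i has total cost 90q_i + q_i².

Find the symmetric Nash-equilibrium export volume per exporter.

A representative exporter's profit is π_i = q_i(400.9 − 2Q) − 90q_i − q_i², with Q = q_i + Σ_{j≠i} q_j.
First-order condition: 310.9 − 6q_i − 2Σ_{j≠i} q_j = 0.
Imposing symmetry (q_j = q for all j) turns Σ_{j≠i} q_j into 2q, so 310.9 = 10q and q = 31.09.

31.09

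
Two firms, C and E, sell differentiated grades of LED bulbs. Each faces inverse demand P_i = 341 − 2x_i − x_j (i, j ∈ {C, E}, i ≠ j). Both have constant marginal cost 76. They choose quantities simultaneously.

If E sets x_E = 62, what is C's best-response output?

Firm C's profit: π = x_C(341 − 2x_C − x_E) − 76x_C.
∂π/∂x_C = 265 − 4x_C − x_E = 0 ⇒ x_C = 66.25 − 0.25x_E.
At x_E = 62: x_C = 66.25 − 0.25·62 = 50.75.

50.75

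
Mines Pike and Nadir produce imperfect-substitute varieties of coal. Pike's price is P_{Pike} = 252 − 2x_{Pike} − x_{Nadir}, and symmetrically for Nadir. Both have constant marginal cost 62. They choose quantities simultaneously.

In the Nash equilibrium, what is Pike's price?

Mine Pike's profit: π = x_{Pike}(252 − 2x_{Pike} − x_{Nadir}) − 62x_{Pike}.
∂π/∂x_{Pike} = 190 − 4x_{Pike} − x_{Nadir} = 0 ⇒ x_{Pike} = 47.5 − 0.25x_{Nadir}.
Setting x_{Pike} = x_{Nadir} in the reaction function: x_{Pike} = 47.5 − 0.25x_{Pike}, so x_{Pike} = 47.5 / 1.25 = 38.
P_{Pike} = 252 − 2·38 − 38 = 138.

138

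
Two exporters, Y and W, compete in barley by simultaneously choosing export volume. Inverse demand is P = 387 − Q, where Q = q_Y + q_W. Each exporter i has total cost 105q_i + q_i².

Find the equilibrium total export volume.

Exporter Y's profit: π = q_Y(387 − (q_Y + q_W)) − 105q_Y − q_Y².
∂π/∂q_Y = 282 − 4q_Y − q_W = 0, so q_Y = 70.5 − 0.25q_W.
The game is symmetric, so in equilibrium q_W = q_Y: the reaction function gives 1.25q_Y = 70.5, hence q_Y = 56.4.
Total export volume: 56.4 + 56.4 = 112.8.

112.8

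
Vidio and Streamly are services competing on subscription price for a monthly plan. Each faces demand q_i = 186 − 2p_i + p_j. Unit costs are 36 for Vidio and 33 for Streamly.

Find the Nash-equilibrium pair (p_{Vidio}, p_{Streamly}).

Vidio's profit: π = (p_{Vidio} − 36)(186 − 2p_{Vidio} + p_{Streamly}).
∂π/∂p_{Vidio} = 258 − 4p_{Vidio} + p_{Streamly} = 0 ⇒ p_{Vidio} = 64.5 + 0.25p_{Streamly}.
Similarly p_{Streamly} = 63 + 0.25p_{Vidio}.
Substituting the second reaction function into the first: p_{Vidio} = 64.5 + 0.25(63 + 0.25p_{Vidio}), which gives 0.9375p_{Vidio} = 80.25 ⇒ p_{Vidio} = 85.6.
Then p_{Streamly} = 63 + 0.25·85.6 = 84.4.

85.6, 84.4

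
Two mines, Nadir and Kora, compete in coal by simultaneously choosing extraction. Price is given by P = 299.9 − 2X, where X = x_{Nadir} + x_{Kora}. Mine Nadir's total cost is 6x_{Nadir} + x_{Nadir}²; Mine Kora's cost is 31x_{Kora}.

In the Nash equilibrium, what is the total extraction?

83.17

Mine Nadir's profit: π = x_{Nadir}(299.9 − 2(x_{Nadir} + x_{Kora})) − 6x_{Nadir} − x_{Nadir}².
∂π/∂x_{Nadir} = 293.9 − 6x_{Nadir} − 2x_{Kora} = 0, so x_{Nadir} = 2939/60 − (1/3)x_{Kora}.
For Kora: ∂π/∂x_{Kora} = 268.9 − 4x_{Kora} − 2x_{Nadir} = 0 ⇒ x_{Kora} = 67.225 − 0.5x_{Nadir}.
Solving the two reaction functions simultaneously: (1 − (−1/3)(−0.5))x_{Nadir} = 2939/60 − (1/3)·67.225, so (5/6)x_{Nadir} = 26.575 and x_{Nadir} = 31.89.
Then x_{Kora} = 67.225 − 0.5·31.89 = 51.28.
Total extraction: 31.89 + 51.28 = 83.17.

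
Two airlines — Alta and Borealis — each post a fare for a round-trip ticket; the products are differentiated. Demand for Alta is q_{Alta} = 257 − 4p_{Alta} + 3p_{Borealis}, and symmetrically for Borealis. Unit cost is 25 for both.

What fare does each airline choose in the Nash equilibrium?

71.4

Alta's profit: π = (p_{Alta} − 25)(257 − 4p_{Alta} + 3p_{Borealis}).
∂π/∂p_{Alta} = 357 − 8p_{Alta} + 3p_{Borealis} = 0 ⇒ p_{Alta} = 44.625 + 0.375p_{Borealis}.
Setting p_{Alta} = p_{Borealis} in the reaction function: p_{Alta} = 44.625 + 0.375p_{Alta}, so p_{Alta} = 44.625 / 0.625 = 71.4.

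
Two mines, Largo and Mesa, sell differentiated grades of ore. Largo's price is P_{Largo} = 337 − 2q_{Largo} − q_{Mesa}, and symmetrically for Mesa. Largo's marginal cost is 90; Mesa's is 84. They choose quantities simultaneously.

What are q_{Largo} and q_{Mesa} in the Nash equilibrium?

49, 51

Mine Largo's profit: π = q_{Largo}(337 − 2q_{Largo} − q_{Mesa}) − 90q_{Largo}.
∂π/∂q_{Largo} = 247 − 4q_{Largo} − q_{Mesa} = 0 ⇒ q_{Largo} = 61.75 − 0.25q_{Mesa}.
Similarly q_{Mesa} = 63.25 − 0.25q_{Largo}.
Solving the two reaction functions simultaneously: (1 − (−0.25)(−0.25))q_{Largo} = 61.75 − 0.25·63.25, so 0.9375q_{Largo} = 45.9375 and q_{Largo} = 49.
Then q_{Mesa} = 63.25 − 0.25·49 = 51.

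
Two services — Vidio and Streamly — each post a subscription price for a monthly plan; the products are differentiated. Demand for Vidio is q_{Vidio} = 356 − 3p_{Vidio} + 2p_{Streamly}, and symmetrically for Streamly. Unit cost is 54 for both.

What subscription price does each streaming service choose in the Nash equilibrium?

129.5

Vidio's profit: π = (p_{Vidio} − 54)(356 − 3p_{Vidio} + 2p_{Streamly}).
∂π/∂p_{Vidio} = 518 − 6p_{Vidio} + 2p_{Streamly} = 0 ⇒ p_{Vidio} = 259/3 + (1/3)p_{Streamly}.
The game is symmetric, so in equilibrium p_{Streamly} = p_{Vidio}: the reaction function gives (2/3)p_{Vidio} = 259/3, hence p_{Vidio} = 129.5.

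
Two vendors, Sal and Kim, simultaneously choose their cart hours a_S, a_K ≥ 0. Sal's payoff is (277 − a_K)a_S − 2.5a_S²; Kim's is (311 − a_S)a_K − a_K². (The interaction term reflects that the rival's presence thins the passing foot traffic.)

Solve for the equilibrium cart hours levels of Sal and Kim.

Expanding Sal's payoff: 277a_S − a_Ka_S − 2.5a_S².
∂π/∂a_S = 277 − a_K − 5a_S = 0, so a_S = 55.4 − 0.2a_K.
Likewise for Kim: a_K = 155.5 − 0.5a_S.
Solving the two reaction functions simultaneously: (1 − (−0.2)(−0.5))a_S = 55.4 − 0.2·155.5, so 0.9a_S = 24.3 and a_S = 27.
Then a_K = 155.5 − 0.5·27 = 142.

27, 142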